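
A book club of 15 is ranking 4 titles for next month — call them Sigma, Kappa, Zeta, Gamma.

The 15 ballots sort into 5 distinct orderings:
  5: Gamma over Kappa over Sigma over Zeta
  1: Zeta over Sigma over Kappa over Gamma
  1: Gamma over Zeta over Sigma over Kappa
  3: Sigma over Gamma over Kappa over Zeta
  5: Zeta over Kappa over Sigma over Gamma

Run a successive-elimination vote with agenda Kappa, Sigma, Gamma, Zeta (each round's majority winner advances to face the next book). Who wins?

Gamma

Round 1: Kappa vs Sigma — 10–5, Kappa advances.
Round 2: Kappa vs Gamma — 6–9, Gamma advances.
Round 3: Gamma vs Zeta — 9–6, Gamma advances.
The agenda winner is Gamma.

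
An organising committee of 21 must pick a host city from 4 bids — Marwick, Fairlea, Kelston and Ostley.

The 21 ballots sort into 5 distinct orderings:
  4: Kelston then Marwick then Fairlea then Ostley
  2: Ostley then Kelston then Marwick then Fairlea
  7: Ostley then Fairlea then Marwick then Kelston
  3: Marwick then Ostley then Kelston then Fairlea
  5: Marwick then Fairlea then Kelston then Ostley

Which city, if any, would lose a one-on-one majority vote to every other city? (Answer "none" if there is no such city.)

Head-to-head results (21 organisers):
Marwick vs Fairlea: Marwick, 14–7.
Marwick–Kelston: Marwick 15–6.
Marwick vs Ostley: 12 to 9, Marwick.
Fairlea vs Kelston: Fairlea is ranked higher on 7+5 = 12 ballots, Kelston on 9. Fairlea wins 12–9.
Fairlea vs Ostley: Fairlea is ranked higher on 4+5 = 9 ballots, Ostley on 12. Ostley wins 12–9.
Kelston vs Ostley: 9 to 12, Ostley.
Kelston is beaten in every head-to-head and is the Condorcet loser.

Kelston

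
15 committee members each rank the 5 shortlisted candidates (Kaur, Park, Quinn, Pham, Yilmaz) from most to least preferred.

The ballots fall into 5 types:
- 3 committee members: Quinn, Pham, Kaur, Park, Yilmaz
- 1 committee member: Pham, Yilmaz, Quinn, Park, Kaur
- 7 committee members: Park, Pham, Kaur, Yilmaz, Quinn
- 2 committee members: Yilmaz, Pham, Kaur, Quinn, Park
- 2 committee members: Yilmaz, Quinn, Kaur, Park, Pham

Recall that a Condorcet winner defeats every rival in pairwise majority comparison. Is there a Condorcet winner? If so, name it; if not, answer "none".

Head-to-head results (15 committee members):
Kaur vs Park: Park wins 8–7.
Kaur vs Quinn: Kaur wins 9–6.
Kaur vs Pham: Pham wins 13–2.
Kaur vs Yilmaz: Kaur, 10–5.
Park vs Quinn: Quinn, 8–7.
Park–Pham: Park 9–6.
Park vs Yilmaz: Park wins 10–5.
Quinn vs Pham: Pham wins 10–5.
Quinn vs Yilmaz: Yilmaz, 12–3.
Pham vs Yilmaz: Pham wins 11–4.
Each candidate drops at least one matchup (Kaur loses to Park; Park loses to Quinn; Quinn loses to Kaur; Pham loses to Park; Yilmaz loses to Kaur); the cycle Kaur beats Quinn beats Park beats Kaur rules out a Condorcet winner.

none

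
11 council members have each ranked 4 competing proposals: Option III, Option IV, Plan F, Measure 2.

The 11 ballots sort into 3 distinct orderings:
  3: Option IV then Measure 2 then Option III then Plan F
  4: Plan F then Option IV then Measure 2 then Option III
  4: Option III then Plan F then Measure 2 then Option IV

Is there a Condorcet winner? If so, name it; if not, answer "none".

none

Head-to-head results (11 council members):
Option III vs Option IV: Option IV wins 7–4.
Option III vs Plan F: Option III, 7–4.
Option III–Measure 2: Measure 2 7–4.
Option IV vs Plan F: Plan F, 8–3.
Option IV vs Measure 2: Option IV wins 7–4.
Plan F–Measure 2: Plan F 8–3.
Every option loses at least once (Option III loses to Option IV; Option IV loses to Plan F; Plan F loses to Option III; Measure 2 loses to Option IV). The majority relation contains the cycle Option III → Plan F → Option IV → Option III, so there is no Condorcet winner.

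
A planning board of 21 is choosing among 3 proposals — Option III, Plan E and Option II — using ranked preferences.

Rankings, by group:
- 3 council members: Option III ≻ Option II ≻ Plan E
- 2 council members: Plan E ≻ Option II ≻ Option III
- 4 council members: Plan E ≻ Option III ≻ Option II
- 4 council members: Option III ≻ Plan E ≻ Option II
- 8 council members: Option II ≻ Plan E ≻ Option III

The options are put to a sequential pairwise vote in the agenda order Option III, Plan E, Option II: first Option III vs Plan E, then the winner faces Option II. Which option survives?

Round 1: Option III vs Plan E — 7–14, Plan E advances.
Round 2: Plan E vs Option II — 10–11, Option II advances.
The agenda winner is Option II.

Option II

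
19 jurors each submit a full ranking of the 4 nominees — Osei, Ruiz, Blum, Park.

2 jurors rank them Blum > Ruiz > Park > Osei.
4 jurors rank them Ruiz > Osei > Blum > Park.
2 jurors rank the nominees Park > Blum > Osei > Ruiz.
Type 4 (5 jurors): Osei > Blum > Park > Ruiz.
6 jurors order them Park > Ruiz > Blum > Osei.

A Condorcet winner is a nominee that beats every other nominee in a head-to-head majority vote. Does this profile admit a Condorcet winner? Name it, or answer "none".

Pairwise majorities:
Osei–Ruiz: Ruiz 12–7.
Osei vs Blum: Blum, 10–9.
Osei vs Park: Park wins 10–9.
Ruiz vs Blum: Ruiz wins 10–9.
Ruiz–Park: Park 13–6.
Blum vs Park: Blum, 11–8.
Each nominee drops at least one matchup (Osei loses to Ruiz; Ruiz loses to Park; Blum loses to Ruiz; Park loses to Blum); the cycle Ruiz → Blum → Park → Ruiz rules out a Condorcet winner.

none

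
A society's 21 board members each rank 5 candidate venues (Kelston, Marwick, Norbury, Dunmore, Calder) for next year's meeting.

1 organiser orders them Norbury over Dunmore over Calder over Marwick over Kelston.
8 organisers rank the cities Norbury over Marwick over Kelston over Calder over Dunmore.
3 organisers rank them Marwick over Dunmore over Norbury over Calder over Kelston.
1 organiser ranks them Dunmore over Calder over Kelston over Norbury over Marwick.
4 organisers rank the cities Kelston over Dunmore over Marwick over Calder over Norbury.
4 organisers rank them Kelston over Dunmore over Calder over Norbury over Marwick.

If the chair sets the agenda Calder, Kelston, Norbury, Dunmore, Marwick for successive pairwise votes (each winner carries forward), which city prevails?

Marwick

Round 1: Calder vs Kelston — 5–16, Kelston advances.
Round 2: Kelston vs Norbury — 9–12, Norbury advances.
Round 3: Norbury vs Dunmore — 9–12, Dunmore advances.
Round 4: Dunmore vs Marwick — 10–11, Marwick advances.
The agenda winner is Marwick.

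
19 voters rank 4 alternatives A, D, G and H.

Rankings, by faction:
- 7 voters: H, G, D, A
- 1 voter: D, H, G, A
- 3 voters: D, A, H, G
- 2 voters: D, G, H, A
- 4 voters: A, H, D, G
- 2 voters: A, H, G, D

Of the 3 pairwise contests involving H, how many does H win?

H against each rival (19 voters):
H vs A: H, 10–9.
H vs D: 7+4+2 = 13 for H, 6 for D — H by 13–6.
H vs G: H preferred on 7+1+3+4+2 = 17 ballots; H wins 17–2.
H beats A, D, G — 3 pairwise wins.

3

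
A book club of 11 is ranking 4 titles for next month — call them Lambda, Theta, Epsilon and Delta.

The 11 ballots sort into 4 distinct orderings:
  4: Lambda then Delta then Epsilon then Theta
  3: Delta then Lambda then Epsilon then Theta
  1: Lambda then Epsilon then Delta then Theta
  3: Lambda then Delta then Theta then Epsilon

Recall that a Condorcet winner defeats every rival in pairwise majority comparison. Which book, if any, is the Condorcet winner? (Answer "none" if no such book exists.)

Lambda

Check each pair by majority over 11 ballots:
Lambda vs Theta: Lambda preferred on 4+3+1+3 = 11 ballots; Lambda wins 11–0.
Lambda vs Epsilon: Lambda wins 11–0.
Lambda–Delta: Lambda 8–3.
Theta vs Epsilon: 3 to 8, Epsilon.
Theta vs Delta: Delta, 11–0.
Epsilon vs Delta: 1 to 10, Delta.
Lambda wins every pairwise contest, so Lambda is the Condorcet winner.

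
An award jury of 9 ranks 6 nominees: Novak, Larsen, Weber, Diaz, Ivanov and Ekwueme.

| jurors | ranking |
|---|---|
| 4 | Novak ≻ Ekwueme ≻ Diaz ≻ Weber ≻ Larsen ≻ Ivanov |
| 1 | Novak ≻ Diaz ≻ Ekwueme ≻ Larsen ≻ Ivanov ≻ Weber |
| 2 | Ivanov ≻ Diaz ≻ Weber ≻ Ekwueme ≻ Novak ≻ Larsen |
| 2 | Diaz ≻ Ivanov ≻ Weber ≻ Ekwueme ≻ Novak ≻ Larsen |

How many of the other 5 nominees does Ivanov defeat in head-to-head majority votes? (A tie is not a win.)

Ivanov against each rival (9 jurors):
Ivanov vs Novak: Novak wins 5–4.
Ivanov vs Larsen: 2+2 = 4 for Ivanov, 5 for Larsen — Larsen by 5–4.
Ivanov vs Weber: Ivanov is ranked higher on 1+2+2 = 5 ballots, Weber on 4. Ivanov wins 5–4.
Ivanov vs Diaz: Ivanov is ranked higher on 2 ballots, Diaz on 7. Diaz wins 7–2.
Ivanov vs Ekwueme: Ekwueme, 5–4.
Ivanov beats Weber; loses to Novak, Larsen, Diaz, Ekwueme — 1 pairwise win.

1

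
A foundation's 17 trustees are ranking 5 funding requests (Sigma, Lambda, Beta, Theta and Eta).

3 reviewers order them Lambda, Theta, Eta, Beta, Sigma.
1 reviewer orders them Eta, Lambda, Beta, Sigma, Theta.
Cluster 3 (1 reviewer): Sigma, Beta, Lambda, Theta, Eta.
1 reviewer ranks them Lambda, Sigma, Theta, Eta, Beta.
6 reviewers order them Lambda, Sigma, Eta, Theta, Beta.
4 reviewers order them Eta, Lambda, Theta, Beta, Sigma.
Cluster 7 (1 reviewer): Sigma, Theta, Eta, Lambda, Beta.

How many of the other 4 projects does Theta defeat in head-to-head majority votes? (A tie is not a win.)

Theta against each rival (17 reviewers):
Theta vs Sigma: Sigma, 10–7.
Theta vs Lambda: 1 to 16, Lambda.
Theta vs Beta: Theta preferred on 3+1+6+4+1 = 15 ballots; Theta wins 15–2.
Theta–Eta: Eta 11–6.
Theta beats Beta; loses to Sigma, Lambda, Eta — 1 pairwise win.

1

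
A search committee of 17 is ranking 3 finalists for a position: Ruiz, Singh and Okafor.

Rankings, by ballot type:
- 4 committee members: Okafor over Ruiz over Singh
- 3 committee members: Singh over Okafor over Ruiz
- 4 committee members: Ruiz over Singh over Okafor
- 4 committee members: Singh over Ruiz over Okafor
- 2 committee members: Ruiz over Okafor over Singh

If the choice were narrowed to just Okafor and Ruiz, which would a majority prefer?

Ballots ranking Okafor above Ruiz: 4 + 3 = 7.
Ballots ranking Ruiz above Okafor: 17 − 7 = 10.
Ruiz wins the head-to-head 10–7.

Ruiz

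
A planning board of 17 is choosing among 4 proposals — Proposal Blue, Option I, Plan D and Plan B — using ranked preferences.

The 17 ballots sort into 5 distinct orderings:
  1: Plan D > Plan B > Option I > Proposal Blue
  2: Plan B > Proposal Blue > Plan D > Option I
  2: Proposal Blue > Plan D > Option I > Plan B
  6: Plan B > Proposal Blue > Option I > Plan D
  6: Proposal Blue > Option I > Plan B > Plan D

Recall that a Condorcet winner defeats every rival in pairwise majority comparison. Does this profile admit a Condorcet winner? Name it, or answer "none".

Plan B

Check each pair by majority over 17 ballots:
Proposal Blue–Option I: Proposal Blue 16–1.
Proposal Blue–Plan D: Proposal Blue 16–1.
Proposal Blue–Plan B: Plan B 9–8.
Option I vs Plan D: Option I wins 12–5.
Option I vs Plan B: Plan B, 9–8.
Plan D vs Plan B: Plan B, 14–3.
Plan B defeats every rival head-to-head and is the Condorcet winner.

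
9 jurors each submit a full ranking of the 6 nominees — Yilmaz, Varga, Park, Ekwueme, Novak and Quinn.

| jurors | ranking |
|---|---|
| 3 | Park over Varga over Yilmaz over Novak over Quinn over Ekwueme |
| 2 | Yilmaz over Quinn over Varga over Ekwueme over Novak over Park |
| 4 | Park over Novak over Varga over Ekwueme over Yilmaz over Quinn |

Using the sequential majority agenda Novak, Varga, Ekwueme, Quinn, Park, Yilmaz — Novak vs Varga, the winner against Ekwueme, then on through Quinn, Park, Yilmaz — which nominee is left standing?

Round 1: Novak vs Varga — 4–5, Varga advances.
Round 2: Varga vs Ekwueme — 9–0, Varga advances.
Round 3: Varga vs Quinn — 7–2, Varga advances.
Round 4: Varga vs Park — 2–7, Park advances.
Round 5: Park vs Yilmaz — 7–2, Park advances.
Park survives the agenda.

Park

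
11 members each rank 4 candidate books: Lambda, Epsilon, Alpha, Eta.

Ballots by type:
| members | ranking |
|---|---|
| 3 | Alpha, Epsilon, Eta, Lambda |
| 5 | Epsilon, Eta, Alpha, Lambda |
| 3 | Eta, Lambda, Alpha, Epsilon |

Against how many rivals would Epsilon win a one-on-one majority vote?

Epsilon against each rival (11 members):
Epsilon vs Lambda: 3+5 = 8 for Epsilon, 3 for Lambda — Epsilon by 8–3.
Epsilon vs Alpha: Epsilon preferred on 5 ballots; Alpha wins 6–5.
Epsilon vs Eta: 8 to 3, Epsilon.
Epsilon beats Lambda, Eta; loses to Alpha — 2 pairwise wins.

2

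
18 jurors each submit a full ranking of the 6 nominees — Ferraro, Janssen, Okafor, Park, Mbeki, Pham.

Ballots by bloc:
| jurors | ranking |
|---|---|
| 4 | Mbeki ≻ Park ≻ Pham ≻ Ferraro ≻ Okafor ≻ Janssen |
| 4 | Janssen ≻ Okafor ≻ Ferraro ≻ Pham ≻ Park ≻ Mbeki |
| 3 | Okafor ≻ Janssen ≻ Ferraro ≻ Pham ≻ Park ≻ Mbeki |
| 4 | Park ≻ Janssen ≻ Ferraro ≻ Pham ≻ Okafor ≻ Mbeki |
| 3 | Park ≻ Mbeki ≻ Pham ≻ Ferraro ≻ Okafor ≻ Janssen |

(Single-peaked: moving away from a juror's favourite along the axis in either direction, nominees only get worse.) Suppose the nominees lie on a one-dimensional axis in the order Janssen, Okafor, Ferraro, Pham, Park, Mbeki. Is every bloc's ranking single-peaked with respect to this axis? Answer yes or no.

Axis positions: Janssen=1, Okafor=2, Ferraro=3, Pham=4, Park=5, Mbeki=6.
Bloc 1 (peak Mbeki at position 6): ranking walks positions 6-5-4-3-2-1, expanding outward from the peak — single-peaked.
Bloc 2 (peak Janssen at position 1): ranking walks positions 1-2-3-4-5-6, expanding outward from the peak — single-peaked.
Bloc 3 (peak Okafor at position 2): ranking walks positions 2-1-3-4-5-6, expanding outward from the peak — single-peaked.
Bloc 4: ranking walks positions 5-1-3-4-2-6; Janssen is ranked above Pham even though Pham lies between Janssen and the peak Park on the axis — preferences dip and rise again. Not single-peaked.
Bloc 5 (peak Park at position 5): ranking walks positions 5-6-4-3-2-1, expanding outward from the peak — single-peaked.
Bloc 4 violates single-peakedness, so the profile is not single-peaked on this axis.

no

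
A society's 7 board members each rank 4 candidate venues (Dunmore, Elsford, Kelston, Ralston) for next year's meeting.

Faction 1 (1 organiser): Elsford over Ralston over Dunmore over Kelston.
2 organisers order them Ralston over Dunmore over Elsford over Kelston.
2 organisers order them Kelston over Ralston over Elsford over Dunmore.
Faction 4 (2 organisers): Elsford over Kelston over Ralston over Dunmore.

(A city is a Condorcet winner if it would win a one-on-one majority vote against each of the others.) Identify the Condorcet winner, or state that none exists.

Head-to-head results (7 organisers):
Dunmore vs Elsford: 2 for Dunmore, 5 for Elsford — Elsford by 5–2.
Dunmore vs Kelston: Kelston wins 4–3.
Dunmore vs Ralston: Ralston wins 7–0.
Elsford vs Kelston: Elsford, 5–2.
Elsford vs Ralston: 3 to 4, Ralston.
Kelston vs Ralston: Kelston, 4–3.
Every city loses at least once (Dunmore loses to Elsford; Elsford loses to Ralston; Kelston loses to Elsford; Ralston loses to Kelston). The majority relation contains the cycle Elsford > Kelston > Ralston > Elsford, so there is no Condorcet winner.

none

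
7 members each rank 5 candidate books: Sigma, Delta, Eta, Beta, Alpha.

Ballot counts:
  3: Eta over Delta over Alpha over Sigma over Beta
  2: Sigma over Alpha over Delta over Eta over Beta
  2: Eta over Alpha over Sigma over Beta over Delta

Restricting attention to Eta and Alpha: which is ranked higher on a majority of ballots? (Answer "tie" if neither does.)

Ballots ranking Eta above Alpha: 3 + 2 = 5.
Ballots ranking Alpha above Eta: 7 − 5 = 2.
Eta wins the head-to-head 5–2.

Eta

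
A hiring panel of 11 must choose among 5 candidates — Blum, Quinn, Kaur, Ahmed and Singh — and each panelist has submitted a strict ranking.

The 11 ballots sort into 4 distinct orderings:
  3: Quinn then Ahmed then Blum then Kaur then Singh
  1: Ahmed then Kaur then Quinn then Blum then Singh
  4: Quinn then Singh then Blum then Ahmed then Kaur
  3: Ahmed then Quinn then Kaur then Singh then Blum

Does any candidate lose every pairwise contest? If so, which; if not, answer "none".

Pairwise majorities:
Blum–Quinn: Quinn 11–0.
Blum vs Kaur: 3+4 = 7 for Blum, 4 for Kaur — Blum by 7–4.
Blum vs Ahmed: Ahmed wins 7–4.
Blum vs Singh: 4 to 7, Singh.
Quinn vs Kaur: Quinn preferred on 3+4+3 = 10 ballots; Quinn wins 10–1.
Quinn vs Ahmed: Quinn preferred on 3+4 = 7 ballots; Quinn wins 7–4.
Quinn–Singh: Quinn 11–0.
Kaur vs Ahmed: Ahmed wins 11–0.
Kaur vs Singh: Kaur preferred on 3+1+3 = 7 ballots; Kaur wins 7–4.
Ahmed vs Singh: Ahmed preferred on 3+1+3 = 7 ballots; Ahmed wins 7–4.
Each candidate has at least one pairwise win (Blum beats Kaur; Quinn beats Blum; Kaur beats Singh; Ahmed beats Blum; Singh beats Blum) — no Condorcet loser.

none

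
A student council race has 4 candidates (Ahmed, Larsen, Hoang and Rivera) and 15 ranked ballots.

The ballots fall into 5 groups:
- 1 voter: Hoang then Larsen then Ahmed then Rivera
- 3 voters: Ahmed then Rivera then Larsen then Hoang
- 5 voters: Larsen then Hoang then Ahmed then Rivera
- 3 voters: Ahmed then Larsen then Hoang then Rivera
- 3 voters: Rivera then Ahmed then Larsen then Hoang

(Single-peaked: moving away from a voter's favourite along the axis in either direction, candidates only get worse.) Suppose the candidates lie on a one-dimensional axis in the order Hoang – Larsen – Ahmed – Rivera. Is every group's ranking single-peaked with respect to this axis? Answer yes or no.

yes

Axis positions: Hoang=1, Larsen=2, Ahmed=3, Rivera=4.
Group 1 (peak Hoang at position 1): ranking walks positions 1-2-3-4, expanding outward from the peak — single-peaked.
Group 2 (peak Ahmed at position 3): ranking walks positions 3-4-2-1, expanding outward from the peak — single-peaked.
Group 3 (peak Larsen at position 2): ranking walks positions 2-1-3-4, expanding outward from the peak — single-peaked.
Group 4 (peak Ahmed at position 3): ranking walks positions 3-2-1-4, expanding outward from the peak — single-peaked.
Group 5 (peak Rivera at position 4): ranking walks positions 4-3-2-1, expanding outward from the peak — single-peaked.
Every ranking is single-peaked on this axis.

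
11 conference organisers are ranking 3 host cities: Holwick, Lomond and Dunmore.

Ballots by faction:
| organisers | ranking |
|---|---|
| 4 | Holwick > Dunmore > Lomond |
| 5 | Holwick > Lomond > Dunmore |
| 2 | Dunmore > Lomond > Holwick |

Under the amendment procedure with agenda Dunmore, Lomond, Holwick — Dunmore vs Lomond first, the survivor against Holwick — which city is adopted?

Holwick

Round 1: Dunmore vs Lomond — 6–5, Dunmore advances.
Round 2: Dunmore vs Holwick — 2–9, Holwick advances.
The agenda winner is Holwick.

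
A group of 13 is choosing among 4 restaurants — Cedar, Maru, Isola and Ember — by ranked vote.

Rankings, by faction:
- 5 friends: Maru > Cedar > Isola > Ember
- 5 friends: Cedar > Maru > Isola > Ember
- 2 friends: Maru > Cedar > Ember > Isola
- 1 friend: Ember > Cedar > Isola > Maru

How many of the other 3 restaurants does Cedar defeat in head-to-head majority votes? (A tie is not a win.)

Cedar against each rival (13 friends):
Cedar vs Maru: 5+1 = 6 for Cedar, 7 for Maru — Maru by 7–6.
Cedar–Isola: Cedar 13–0.
Cedar vs Ember: 5+5+2 = 12 for Cedar, 1 for Ember — Cedar by 12–1.
Cedar beats Isola, Ember; loses to Maru — 2 pairwise wins.

2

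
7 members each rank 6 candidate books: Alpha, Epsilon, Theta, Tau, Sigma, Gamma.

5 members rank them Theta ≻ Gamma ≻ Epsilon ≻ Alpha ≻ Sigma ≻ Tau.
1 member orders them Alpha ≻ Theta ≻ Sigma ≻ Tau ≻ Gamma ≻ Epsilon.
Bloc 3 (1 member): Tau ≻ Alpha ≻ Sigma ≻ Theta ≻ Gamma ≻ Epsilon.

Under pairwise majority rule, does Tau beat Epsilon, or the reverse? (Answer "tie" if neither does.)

Epsilon

Ballots ranking Tau above Epsilon: 1 + 1 = 2.
Ballots ranking Epsilon above Tau: 7 − 2 = 5.
Epsilon wins the head-to-head 5–2.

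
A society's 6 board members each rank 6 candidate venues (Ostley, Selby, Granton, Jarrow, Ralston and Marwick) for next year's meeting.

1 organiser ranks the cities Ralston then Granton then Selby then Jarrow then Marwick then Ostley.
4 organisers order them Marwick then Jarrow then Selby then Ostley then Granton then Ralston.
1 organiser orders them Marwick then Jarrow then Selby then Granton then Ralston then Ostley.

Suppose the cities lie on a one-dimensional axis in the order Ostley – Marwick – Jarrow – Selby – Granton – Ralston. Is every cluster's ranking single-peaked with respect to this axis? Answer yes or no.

yes

Axis positions: Ostley=1, Marwick=2, Jarrow=3, Selby=4, Granton=5, Ralston=6.
Cluster 1 (peak Ralston at position 6): ranking walks positions 6-5-4-3-2-1, expanding outward from the peak — single-peaked.
Cluster 2 (peak Marwick at position 2): ranking walks positions 2-3-4-1-5-6, expanding outward from the peak — single-peaked.
Cluster 3 (peak Marwick at position 2): ranking walks positions 2-3-4-5-6-1, expanding outward from the peak — single-peaked.
Every ranking is single-peaked on this axis.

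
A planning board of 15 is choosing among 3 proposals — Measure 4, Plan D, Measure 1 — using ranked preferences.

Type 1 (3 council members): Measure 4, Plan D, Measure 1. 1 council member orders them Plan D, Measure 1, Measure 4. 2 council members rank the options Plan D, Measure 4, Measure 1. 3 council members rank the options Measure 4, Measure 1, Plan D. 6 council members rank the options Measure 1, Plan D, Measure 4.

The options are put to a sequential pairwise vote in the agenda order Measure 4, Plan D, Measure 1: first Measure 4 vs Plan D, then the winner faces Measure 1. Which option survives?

Measure 1

Round 1: Measure 4 vs Plan D — 6–9, Plan D advances.
Round 2: Plan D vs Measure 1 — 6–9, Measure 1 advances.
The agenda winner is Measure 1.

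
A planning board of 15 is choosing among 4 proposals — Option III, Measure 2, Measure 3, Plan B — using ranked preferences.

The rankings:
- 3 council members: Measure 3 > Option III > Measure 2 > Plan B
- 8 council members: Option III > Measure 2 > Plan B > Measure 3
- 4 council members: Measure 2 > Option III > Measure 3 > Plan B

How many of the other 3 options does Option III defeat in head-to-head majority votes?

3

Option III against each rival (15 council members):
Option III–Measure 2: Option III 11–4.
Option III vs Measure 3: Option III, 12–3.
Option III vs Plan B: 3+8+4 = 15 for Option III, 0 for Plan B — Option III by 15–0.
Option III beats Measure 2, Measure 3, Plan B — 3 pairwise wins.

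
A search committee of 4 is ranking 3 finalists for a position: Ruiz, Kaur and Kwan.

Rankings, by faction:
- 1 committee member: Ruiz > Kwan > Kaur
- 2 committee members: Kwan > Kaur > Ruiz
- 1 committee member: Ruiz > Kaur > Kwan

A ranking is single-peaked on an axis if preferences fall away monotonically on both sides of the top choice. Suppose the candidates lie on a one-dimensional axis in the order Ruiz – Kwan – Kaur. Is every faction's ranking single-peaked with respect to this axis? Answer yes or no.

no

Axis positions: Ruiz=1, Kwan=2, Kaur=3.
Faction 1 (peak Ruiz at position 1): ranking walks positions 1-2-3, expanding outward from the peak — single-peaked.
Faction 2 (peak Kwan at position 2): ranking walks positions 2-3-1, expanding outward from the peak — single-peaked.
Faction 3: ranking walks positions 1-3-2; Kaur is ranked above Kwan even though Kwan lies between Kaur and the peak Ruiz on the axis — preferences dip and rise again. Not single-peaked.
Faction 3 violates single-peakedness, so the profile is not single-peaked on this axis.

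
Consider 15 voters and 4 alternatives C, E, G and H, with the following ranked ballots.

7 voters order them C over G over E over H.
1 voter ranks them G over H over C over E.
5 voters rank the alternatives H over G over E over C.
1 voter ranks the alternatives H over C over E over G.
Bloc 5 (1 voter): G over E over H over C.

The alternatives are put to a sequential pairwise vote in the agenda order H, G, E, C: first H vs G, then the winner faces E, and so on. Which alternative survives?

Round 1: H vs G — 6–9, G advances.
Round 2: G vs E — 14–1, G advances.
Round 3: G vs C — 7–8, C advances.
The agenda winner is C.

C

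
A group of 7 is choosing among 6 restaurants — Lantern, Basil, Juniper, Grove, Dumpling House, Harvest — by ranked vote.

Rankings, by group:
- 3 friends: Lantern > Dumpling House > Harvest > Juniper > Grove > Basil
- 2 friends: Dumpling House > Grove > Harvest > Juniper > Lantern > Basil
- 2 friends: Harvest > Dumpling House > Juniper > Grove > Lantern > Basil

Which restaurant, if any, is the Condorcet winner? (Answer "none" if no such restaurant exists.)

Check each pair by majority over 7 ballots:
Lantern vs Basil: Lantern is ranked higher on 3+2+2 = 7 ballots, Basil on 0. Lantern wins 7–0.
Lantern vs Juniper: Lantern preferred on 3 ballots; Juniper wins 4–3.
Lantern vs Grove: 3 for Lantern, 4 for Grove — Grove by 4–3.
Lantern vs Dumpling House: 3 to 4, Dumpling House.
Lantern vs Harvest: 3 for Lantern, 4 for Harvest — Harvest by 4–3.
Basil vs Juniper: Basil preferred on 0 ballots; Juniper wins 7–0.
Basil vs Grove: 0 for Basil, 7 for Grove — Grove by 7–0.
Basil vs Dumpling House: 0 to 7, Dumpling House.
Basil vs Harvest: 0 to 7, Harvest.
Juniper vs Grove: Juniper preferred on 3+2 = 5 ballots; Juniper wins 5–2.
Juniper vs Dumpling House: 0 for Juniper, 7 for Dumpling House — Dumpling House by 7–0.
Juniper vs Harvest: 0 to 7, Harvest.
Grove vs Dumpling House: 0 to 7, Dumpling House.
Grove vs Harvest: 2 to 5, Harvest.
Dumpling House vs Harvest: Dumpling House preferred on 3+2 = 5 ballots; Dumpling House wins 5–2.
Dumpling House defeats every rival head-to-head and is the Condorcet winner.

Dumpling House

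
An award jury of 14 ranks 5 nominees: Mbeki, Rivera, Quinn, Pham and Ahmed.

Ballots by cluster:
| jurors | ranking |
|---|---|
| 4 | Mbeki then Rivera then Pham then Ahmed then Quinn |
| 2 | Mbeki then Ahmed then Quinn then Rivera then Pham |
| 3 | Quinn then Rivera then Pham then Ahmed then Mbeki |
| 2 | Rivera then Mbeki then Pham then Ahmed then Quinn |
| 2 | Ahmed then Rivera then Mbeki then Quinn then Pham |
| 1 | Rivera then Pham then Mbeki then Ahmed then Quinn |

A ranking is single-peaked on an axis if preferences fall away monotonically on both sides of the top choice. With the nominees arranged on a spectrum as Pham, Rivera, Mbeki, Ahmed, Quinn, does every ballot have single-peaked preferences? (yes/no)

no

Axis positions: Pham=1, Rivera=2, Mbeki=3, Ahmed=4, Quinn=5.
Cluster 1 (peak Mbeki at position 3): ranking walks positions 3-2-1-4-5, expanding outward from the peak — single-peaked.
Cluster 2 (peak Mbeki at position 3): ranking walks positions 3-4-5-2-1, expanding outward from the peak — single-peaked.
Cluster 3: ranking walks positions 5-2-1-4-3; Rivera is ranked above Ahmed even though Ahmed lies between Rivera and the peak Quinn on the axis — preferences dip and rise again. Not single-peaked.
Cluster 4 (peak Rivera at position 2): ranking walks positions 2-3-1-4-5, expanding outward from the peak — single-peaked.
Cluster 5: ranking walks positions 4-2-3-5-1; Rivera is ranked above Mbeki even though Mbeki lies between Rivera and the peak Ahmed on the axis — preferences dip and rise again. Not single-peaked.
Cluster 6 (peak Rivera at position 2): ranking walks positions 2-1-3-4-5, expanding outward from the peak — single-peaked.
Cluster 3 violates single-peakedness, so the profile is not single-peaked on this axis.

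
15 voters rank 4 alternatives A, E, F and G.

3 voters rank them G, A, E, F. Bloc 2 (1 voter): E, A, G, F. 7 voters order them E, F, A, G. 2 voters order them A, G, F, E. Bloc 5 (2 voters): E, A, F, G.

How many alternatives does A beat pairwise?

A against each rival (15 voters):
A vs E: E, 10–5.
A vs F: 3+1+2+2 = 8 for A, 7 for F — A by 8–7.
A vs G: 1+7+2+2 = 12 for A, 3 for G — A by 12–3.
A beats F, G; loses to E — 2 pairwise wins.

2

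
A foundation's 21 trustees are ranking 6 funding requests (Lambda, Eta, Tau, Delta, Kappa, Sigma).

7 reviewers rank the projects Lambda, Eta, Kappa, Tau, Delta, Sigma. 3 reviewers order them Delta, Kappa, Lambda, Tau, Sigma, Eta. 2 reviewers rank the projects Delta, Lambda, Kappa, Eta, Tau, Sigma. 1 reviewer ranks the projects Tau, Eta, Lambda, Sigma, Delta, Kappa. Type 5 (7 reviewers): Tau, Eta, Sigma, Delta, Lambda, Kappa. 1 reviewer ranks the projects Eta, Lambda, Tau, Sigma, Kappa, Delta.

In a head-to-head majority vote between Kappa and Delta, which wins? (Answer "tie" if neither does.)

Delta

Ballots ranking Kappa above Delta: 7 + 1 = 8.
Ballots ranking Delta above Kappa: 21 − 8 = 13.
Delta wins the head-to-head 13–8.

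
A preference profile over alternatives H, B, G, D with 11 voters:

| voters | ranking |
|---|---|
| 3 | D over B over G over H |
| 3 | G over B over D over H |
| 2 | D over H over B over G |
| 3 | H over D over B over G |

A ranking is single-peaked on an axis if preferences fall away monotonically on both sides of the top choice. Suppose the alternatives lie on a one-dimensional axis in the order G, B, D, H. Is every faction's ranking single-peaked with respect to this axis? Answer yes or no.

yes

Axis positions: G=1, B=2, D=3, H=4.
Faction 1 (peak D at position 3): ranking walks positions 3-2-1-4, expanding outward from the peak — single-peaked.
Faction 2 (peak G at position 1): ranking walks positions 1-2-3-4, expanding outward from the peak — single-peaked.
Faction 3 (peak D at position 3): ranking walks positions 3-4-2-1, expanding outward from the peak — single-peaked.
Faction 4 (peak H at position 4): ranking walks positions 4-3-2-1, expanding outward from the peak — single-peaked.
Every ranking is single-peaked on this axis.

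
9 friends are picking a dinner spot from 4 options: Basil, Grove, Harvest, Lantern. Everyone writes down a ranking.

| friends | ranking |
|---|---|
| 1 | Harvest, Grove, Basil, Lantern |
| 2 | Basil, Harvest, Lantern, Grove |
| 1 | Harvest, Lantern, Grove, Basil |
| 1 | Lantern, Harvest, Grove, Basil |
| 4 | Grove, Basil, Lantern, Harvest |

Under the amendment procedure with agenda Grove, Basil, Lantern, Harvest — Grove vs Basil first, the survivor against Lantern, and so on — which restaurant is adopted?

Round 1: Grove vs Basil — 7–2, Grove advances.
Round 2: Grove vs Lantern — 5–4, Grove advances.
Round 3: Grove vs Harvest — 4–5, Harvest advances.
Harvest survives the agenda.

Harvest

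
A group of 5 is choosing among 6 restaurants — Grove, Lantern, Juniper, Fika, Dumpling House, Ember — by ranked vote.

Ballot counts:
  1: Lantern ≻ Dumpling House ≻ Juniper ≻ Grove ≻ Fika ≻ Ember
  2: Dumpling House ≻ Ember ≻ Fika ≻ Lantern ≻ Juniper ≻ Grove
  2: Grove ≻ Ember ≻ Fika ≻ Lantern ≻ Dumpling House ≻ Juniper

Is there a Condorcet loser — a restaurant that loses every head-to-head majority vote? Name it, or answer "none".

none

Pairwise majorities:
Grove–Lantern: Lantern 3–2.
Grove vs Juniper: Juniper wins 3–2.
Grove vs Fika: Grove, 3–2.
Grove vs Dumpling House: Grove preferred on 2 ballots; Dumpling House wins 3–2.
Grove vs Ember: Grove is ranked higher on 1+2 = 3 ballots, Ember on 2. Grove wins 3–2.
Lantern vs Juniper: Lantern wins 5–0.
Lantern vs Fika: Fika, 4–1.
Lantern vs Dumpling House: Lantern wins 3–2.
Lantern vs Ember: 1 to 4, Ember.
Juniper–Fika: Fika 4–1.
Juniper vs Dumpling House: Dumpling House wins 5–0.
Juniper vs Ember: 1 for Juniper, 4 for Ember — Ember by 4–1.
Fika vs Dumpling House: 2 to 3, Dumpling House.
Fika–Ember: Ember 4–1.
Dumpling House–Ember: Dumpling House 3–2.
Every restaurant wins at least one matchup (Grove beats Fika; Lantern beats Grove; Juniper beats Grove; Fika beats Lantern; Dumpling House beats Grove; Ember beats Lantern), so there is no Condorcet loser.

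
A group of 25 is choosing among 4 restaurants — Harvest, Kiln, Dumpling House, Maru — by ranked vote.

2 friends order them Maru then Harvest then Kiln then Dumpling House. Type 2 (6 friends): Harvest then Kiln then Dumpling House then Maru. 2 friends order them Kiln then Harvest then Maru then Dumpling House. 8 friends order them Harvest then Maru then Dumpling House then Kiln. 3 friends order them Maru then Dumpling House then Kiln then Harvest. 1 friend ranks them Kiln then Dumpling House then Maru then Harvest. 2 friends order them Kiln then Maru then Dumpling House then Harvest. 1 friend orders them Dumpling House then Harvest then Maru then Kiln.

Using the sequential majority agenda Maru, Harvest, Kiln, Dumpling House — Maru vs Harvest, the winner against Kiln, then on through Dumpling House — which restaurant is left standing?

Harvest

Round 1: Maru vs Harvest — 8–17, Harvest advances.
Round 2: Harvest vs Kiln — 17–8, Harvest advances.
Round 3: Harvest vs Dumpling House — 18–7, Harvest advances.
The agenda winner is Harvest.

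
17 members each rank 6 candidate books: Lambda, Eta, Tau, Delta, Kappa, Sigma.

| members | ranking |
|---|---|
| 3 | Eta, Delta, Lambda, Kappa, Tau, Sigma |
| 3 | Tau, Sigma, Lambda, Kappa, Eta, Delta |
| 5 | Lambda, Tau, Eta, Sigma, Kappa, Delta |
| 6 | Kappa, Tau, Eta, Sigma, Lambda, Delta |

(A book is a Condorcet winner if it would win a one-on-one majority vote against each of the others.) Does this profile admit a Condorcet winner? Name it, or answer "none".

none

Head-to-head results (17 members):
Lambda vs Eta: Eta, 9–8.
Lambda vs Tau: Lambda is ranked higher on 3+5 = 8 ballots, Tau on 9. Tau wins 9–8.
Lambda vs Delta: Lambda is ranked higher on 3+5+6 = 14 ballots, Delta on 3. Lambda wins 14–3.
Lambda vs Kappa: Lambda, 11–6.
Lambda vs Sigma: Lambda is ranked higher on 3+5 = 8 ballots, Sigma on 9. Sigma wins 9–8.
Eta vs Tau: Eta is ranked higher on 3 ballots, Tau on 14. Tau wins 14–3.
Eta vs Delta: Eta, 17–0.
Eta vs Kappa: Kappa, 9–8.
Eta vs Sigma: 3+5+6 = 14 for Eta, 3 for Sigma — Eta by 14–3.
Tau vs Delta: Tau wins 14–3.
Tau vs Kappa: Tau preferred on 3+5 = 8 ballots; Kappa wins 9–8.
Tau vs Sigma: Tau wins 17–0.
Delta vs Kappa: Delta is ranked higher on 3 ballots, Kappa on 14. Kappa wins 14–3.
Delta vs Sigma: Sigma wins 14–3.
Kappa vs Sigma: Kappa wins 9–8.
No book is unbeaten: Lambda loses to Eta; Eta loses to Tau; Tau loses to Kappa; Delta loses to Lambda; Kappa loses to Lambda; Sigma loses to Eta. In particular Lambda → Kappa → Eta → Lambda is a majority cycle — no Condorcet winner exists.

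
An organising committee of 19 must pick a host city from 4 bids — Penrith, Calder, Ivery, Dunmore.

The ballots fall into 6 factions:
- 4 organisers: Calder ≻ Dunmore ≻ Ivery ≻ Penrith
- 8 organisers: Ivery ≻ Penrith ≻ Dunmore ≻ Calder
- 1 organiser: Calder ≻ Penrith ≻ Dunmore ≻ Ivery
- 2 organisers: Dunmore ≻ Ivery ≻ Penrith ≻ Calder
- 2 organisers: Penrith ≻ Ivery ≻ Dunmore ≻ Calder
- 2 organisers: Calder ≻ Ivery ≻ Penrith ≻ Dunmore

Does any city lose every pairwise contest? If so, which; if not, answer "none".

Head-to-head results (19 organisers):
Penrith vs Calder: 8+2+2 = 12 for Penrith, 7 for Calder — Penrith by 12–7.
Penrith vs Ivery: Ivery, 16–3.
Penrith vs Dunmore: Penrith preferred on 8+1+2+2 = 13 ballots; Penrith wins 13–6.
Calder vs Ivery: Ivery, 12–7.
Calder vs Dunmore: Dunmore, 12–7.
Ivery–Dunmore: Ivery 12–7.
Calder loses to every other city — it is the Condorcet loser.

Calder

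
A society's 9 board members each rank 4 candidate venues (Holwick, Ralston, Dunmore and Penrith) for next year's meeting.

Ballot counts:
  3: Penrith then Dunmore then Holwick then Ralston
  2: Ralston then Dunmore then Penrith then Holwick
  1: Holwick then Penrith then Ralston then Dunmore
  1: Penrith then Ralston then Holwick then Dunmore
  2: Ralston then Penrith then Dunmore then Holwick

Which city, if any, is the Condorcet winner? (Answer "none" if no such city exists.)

Penrith

Head-to-head results (9 organisers):
Holwick vs Ralston: Ralston wins 5–4.
Holwick–Dunmore: Dunmore 7–2.
Holwick vs Penrith: Holwick is ranked higher on 1 ballot, Penrith on 8. Penrith wins 8–1.
Ralston vs Dunmore: 6 to 3, Ralston.
Ralston vs Penrith: Ralston preferred on 2+2 = 4 ballots; Penrith wins 5–4.
Dunmore vs Penrith: Penrith wins 7–2.
Only Penrith has no losses; Penrith is the Condorcet winner.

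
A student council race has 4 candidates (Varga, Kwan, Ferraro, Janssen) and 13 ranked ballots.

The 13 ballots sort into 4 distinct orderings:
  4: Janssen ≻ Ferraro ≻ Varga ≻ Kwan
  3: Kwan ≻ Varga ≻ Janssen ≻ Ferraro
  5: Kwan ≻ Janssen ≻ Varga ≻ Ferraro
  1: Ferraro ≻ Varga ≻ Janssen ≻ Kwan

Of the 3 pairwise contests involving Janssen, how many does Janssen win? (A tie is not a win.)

2

Janssen against each rival (13 voters):
Janssen–Varga: Janssen 9–4.
Janssen vs Kwan: Kwan, 8–5.
Janssen vs Ferraro: 12 to 1, Janssen.
Janssen beats Varga, Ferraro; loses to Kwan — 2 pairwise wins.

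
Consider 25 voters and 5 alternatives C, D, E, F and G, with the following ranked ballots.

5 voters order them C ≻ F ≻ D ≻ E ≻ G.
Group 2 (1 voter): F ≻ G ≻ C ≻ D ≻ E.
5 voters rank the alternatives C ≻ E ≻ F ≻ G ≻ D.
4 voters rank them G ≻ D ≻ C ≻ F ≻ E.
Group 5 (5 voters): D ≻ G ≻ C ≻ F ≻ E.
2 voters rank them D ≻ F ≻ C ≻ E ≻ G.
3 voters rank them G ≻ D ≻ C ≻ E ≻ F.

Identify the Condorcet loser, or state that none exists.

E

Pairwise majorities:
C–D: D 14–11.
C vs E: C preferred on 25 ballots; C wins 25–0.
C–F: C 22–3.
C vs G: 12 to 13, G.
D vs E: D wins 20–5.
D vs F: D, 14–11.
D vs G: 12 to 13, G.
E vs F: F, 17–8.
E vs G: G, 13–12.
F vs G: F preferred on 5+1+5+2 = 13 ballots; F wins 13–12.
Only E has no wins; E is the Condorcet loser.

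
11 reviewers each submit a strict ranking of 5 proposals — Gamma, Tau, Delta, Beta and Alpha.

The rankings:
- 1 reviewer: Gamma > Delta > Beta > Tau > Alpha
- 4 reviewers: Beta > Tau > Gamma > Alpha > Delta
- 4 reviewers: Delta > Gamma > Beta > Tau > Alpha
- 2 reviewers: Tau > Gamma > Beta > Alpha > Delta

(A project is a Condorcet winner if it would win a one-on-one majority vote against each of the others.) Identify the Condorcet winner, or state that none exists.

Check each pair by majority over 11 ballots:
Gamma vs Tau: Gamma preferred on 1+4 = 5 ballots; Tau wins 6–5.
Gamma–Delta: Gamma 7–4.
Gamma vs Beta: 1+4+2 = 7 for Gamma, 4 for Beta — Gamma by 7–4.
Gamma vs Alpha: Gamma preferred on 1+4+4+2 = 11 ballots; Gamma wins 11–0.
Tau vs Delta: Tau is ranked higher on 4+2 = 6 ballots, Delta on 5. Tau wins 6–5.
Tau–Beta: Beta 9–2.
Tau vs Alpha: Tau wins 11–0.
Delta vs Beta: Beta wins 6–5.
Delta vs Alpha: 5 to 6, Alpha.
Beta vs Alpha: 11 to 0, Beta.
Every project loses at least once (Gamma loses to Tau; Tau loses to Beta; Delta loses to Gamma; Beta loses to Gamma; Alpha loses to Gamma). The majority relation contains the cycle Gamma beats Beta beats Tau beats Gamma, so there is no Condorcet winner.

none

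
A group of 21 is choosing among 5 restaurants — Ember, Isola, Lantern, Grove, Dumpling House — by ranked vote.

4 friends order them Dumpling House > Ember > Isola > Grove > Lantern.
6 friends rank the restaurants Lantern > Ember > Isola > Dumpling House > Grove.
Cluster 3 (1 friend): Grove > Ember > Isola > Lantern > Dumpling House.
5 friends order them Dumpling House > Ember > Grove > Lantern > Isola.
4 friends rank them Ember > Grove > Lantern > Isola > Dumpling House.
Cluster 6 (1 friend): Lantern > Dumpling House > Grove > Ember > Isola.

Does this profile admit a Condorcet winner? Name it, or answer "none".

Ember

Check each pair by majority over 21 ballots:
Ember vs Isola: 4+6+1+5+4+1 = 21 for Ember, 0 for Isola — Ember by 21–0.
Ember vs Lantern: Ember, 14–7.
Ember–Grove: Ember 19–2.
Ember vs Dumpling House: Ember is ranked higher on 6+1+4 = 11 ballots, Dumpling House on 10. Ember wins 11–10.
Isola vs Lantern: Lantern wins 16–5.
Isola vs Grove: Grove wins 11–10.
Isola vs Dumpling House: Isola wins 11–10.
Lantern vs Grove: 7 to 14, Grove.
Lantern vs Dumpling House: Lantern preferred on 6+1+4+1 = 12 ballots; Lantern wins 12–9.
Grove–Dumpling House: Dumpling House 16–5.
Ember wins every pairwise contest, so Ember is the Condorcet winner.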